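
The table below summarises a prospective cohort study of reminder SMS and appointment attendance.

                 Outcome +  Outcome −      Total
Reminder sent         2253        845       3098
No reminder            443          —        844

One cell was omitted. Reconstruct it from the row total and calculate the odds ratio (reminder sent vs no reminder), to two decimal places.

The missing cell is in the unexposed row: 844 − 443 = 401.
So a = 2253, b = 845, c = 443, d = 401.
OR = (a·d)/(b·c) = (2253 × 401) / (845 × 443) = 903453 / 374335 = 2.41349

2.41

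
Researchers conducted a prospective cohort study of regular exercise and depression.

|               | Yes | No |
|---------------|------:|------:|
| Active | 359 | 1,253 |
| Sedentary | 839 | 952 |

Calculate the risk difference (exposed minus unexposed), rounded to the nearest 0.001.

Cells: a = 359, b = 1253, c = 839, d = 952.
Risk in exposed = 359/1612 = 0.222705; risk in unexposed = 839/1791 = 0.468453.
Risk difference = 0.222705 − 0.468453 = -0.245749

-0.246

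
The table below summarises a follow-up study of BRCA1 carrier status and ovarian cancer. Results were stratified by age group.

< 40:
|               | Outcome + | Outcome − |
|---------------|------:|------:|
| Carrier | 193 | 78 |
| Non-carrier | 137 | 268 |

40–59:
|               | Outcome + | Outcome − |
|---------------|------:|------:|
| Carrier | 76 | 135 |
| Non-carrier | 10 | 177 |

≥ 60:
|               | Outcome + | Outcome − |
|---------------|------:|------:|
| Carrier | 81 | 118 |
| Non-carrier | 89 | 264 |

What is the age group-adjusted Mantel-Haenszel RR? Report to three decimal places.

RR_MH = Σ(aᵢ·n₀ᵢ/nᵢ) / Σ(cᵢ·n₁ᵢ/nᵢ), with n₁ᵢ = aᵢ+bᵢ (exposed), n₀ᵢ = cᵢ+dᵢ (unexposed), nᵢ = n₁ᵢ+n₀ᵢ.
Stratum 1 (< 40): n₁ = 271, n₀ = 405, n = 676; a·n₀/n = 193·405/676 = 115.6287; c·n₁/n = 137·271/676 = 54.9216
Stratum 2 (40–59): n₁ = 211, n₀ = 187, n = 398; a·n₀/n = 76·187/398 = 35.7085; c·n₁/n = 10·211/398 = 5.3015
Stratum 3 (≥ 60): n₁ = 199, n₀ = 353, n = 552; a·n₀/n = 81·353/552 = 51.7989; c·n₁/n = 89·199/552 = 32.0851
RR_MH = (115.6287 + 35.7085 + 51.7989) / (54.9216 + 5.3015 + 32.0851) = 203.1362 / 92.3083 = 2.20063

2.201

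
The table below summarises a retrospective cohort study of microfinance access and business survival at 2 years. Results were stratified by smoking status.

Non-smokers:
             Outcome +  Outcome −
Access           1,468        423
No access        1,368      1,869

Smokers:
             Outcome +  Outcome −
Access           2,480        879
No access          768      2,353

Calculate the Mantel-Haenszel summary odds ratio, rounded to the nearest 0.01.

OR_MH = Σ(aᵢdᵢ/nᵢ) / Σ(bᵢcᵢ/nᵢ), where nᵢ is the stratum total.
Stratum 1 (Non-smokers): n = 5128; a·d/n = 1468·1869/5128 = 535.0413; b·c/n = 423·1368/5128 = 112.8440
Stratum 2 (Smokers): n = 6480; a·d/n = 2480·2353/6480 = 900.5309; b·c/n = 879·768/6480 = 104.1778
OR_MH = (535.0413 + 900.5309) / (112.8440 + 104.1778) = 1435.5722 / 217.0218 = 6.61488

6.61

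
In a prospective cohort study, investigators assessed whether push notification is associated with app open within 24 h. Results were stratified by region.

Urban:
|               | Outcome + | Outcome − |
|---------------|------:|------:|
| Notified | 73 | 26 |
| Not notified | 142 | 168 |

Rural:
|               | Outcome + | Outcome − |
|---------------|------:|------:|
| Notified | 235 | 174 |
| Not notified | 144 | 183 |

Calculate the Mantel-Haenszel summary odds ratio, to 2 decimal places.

2.05

OR_MH = Σ(aᵢdᵢ/nᵢ) / Σ(bᵢcᵢ/nᵢ), where nᵢ is the stratum total.
Stratum 1 (Urban): n = 409; a·d/n = 73·168/409 = 29.9853; b·c/n = 26·142/409 = 9.0269
Stratum 2 (Rural): n = 736; a·d/n = 235·183/736 = 58.4307; b·c/n = 174·144/736 = 34.0435
OR_MH = (29.9853 + 58.4307) / (9.0269 + 34.0435) = 88.4160 / 43.0704 = 2.05283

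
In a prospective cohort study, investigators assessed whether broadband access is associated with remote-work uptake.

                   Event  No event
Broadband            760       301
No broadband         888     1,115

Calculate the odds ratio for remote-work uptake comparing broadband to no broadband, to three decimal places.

Cells: a = 760, b = 301, c = 888, d = 1115.
OR = (a·d)/(b·c) = (760 × 1115) / (301 × 888) = 847400 / 267288 = 3.17036
The odds of remote-work uptake are about 3.17 times as high in the broadband group.

3.170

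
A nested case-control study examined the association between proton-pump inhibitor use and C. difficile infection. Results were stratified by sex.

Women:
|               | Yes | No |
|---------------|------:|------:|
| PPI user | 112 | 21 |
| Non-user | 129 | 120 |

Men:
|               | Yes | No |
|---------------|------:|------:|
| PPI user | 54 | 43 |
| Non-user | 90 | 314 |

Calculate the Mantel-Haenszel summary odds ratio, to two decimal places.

OR_MH = Σ(aᵢdᵢ/nᵢ) / Σ(bᵢcᵢ/nᵢ), where nᵢ is the stratum total.
Stratum 1 (Women): n = 382; a·d/n = 112·120/382 = 35.1832; b·c/n = 21·129/382 = 7.0916
Stratum 2 (Men): n = 501; a·d/n = 54·314/501 = 33.8443; b·c/n = 43·90/501 = 7.7246
OR_MH = (35.1832 + 33.8443) / (7.0916 + 7.7246) = 69.0276 / 14.8162 = 4.65893

4.66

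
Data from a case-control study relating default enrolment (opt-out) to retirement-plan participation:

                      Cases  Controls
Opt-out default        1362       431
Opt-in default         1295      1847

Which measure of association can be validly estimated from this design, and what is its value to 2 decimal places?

Cells: a = 1362, b = 431, c = 1295, d = 1847.
This is a case-control study: participants were sampled on outcome status, so risks in the source population cannot be estimated directly — relative risk is not valid here. The odds ratio is the appropriate measure.
OR = (a·d)/(b·c) = (1362 × 1847) / (431 × 1295) = 2515614 / 558145 = 4.50710

4.51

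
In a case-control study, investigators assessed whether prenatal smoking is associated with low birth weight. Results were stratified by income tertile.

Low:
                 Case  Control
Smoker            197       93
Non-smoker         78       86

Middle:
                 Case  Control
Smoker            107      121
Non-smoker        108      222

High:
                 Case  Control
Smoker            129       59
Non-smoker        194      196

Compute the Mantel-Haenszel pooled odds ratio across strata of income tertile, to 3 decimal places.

2.088

OR_MH = Σ(aᵢdᵢ/nᵢ) / Σ(bᵢcᵢ/nᵢ), where nᵢ is the stratum total.
Stratum 1 (Low): n = 454; a·d/n = 197·86/454 = 37.3172; b·c/n = 93·78/454 = 15.9780
Stratum 2 (Middle): n = 558; a·d/n = 107·222/558 = 42.5699; b·c/n = 121·108/558 = 23.4194
Stratum 3 (High): n = 578; a·d/n = 129·196/578 = 43.7439; b·c/n = 59·194/578 = 19.8028
OR_MH = (37.3172 + 42.5699 + 43.7439) / (15.9780 + 23.4194 + 19.8028) = 123.6310 / 59.2001 = 2.08836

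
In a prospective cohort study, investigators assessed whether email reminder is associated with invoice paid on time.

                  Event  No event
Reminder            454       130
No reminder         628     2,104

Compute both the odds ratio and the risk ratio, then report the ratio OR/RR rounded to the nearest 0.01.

3.46

Cells: a = 454, b = 130, c = 628, d = 2104.
OR = (454·2104)/(130·628) = 955216/81640 = 11.70034
Risk in exposed = 454/584 = 0.77740; risk in unexposed = 628/2732 = 0.22987; RR = 3.38193
OR/RR = 11.70034 / 3.38193 = 3.45967
The outcome is not rare, so the OR lies further from 1 than the RR.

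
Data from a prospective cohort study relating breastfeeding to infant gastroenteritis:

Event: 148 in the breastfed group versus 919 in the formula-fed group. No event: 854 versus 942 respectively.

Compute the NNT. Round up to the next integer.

3

Risk in treated group = 148/1002 = 0.14770; risk in control = 919/1861 = 0.49382.
Absolute risk reduction = 0.49382 − 0.14770 = 0.34612
NNT = 1 / ARR = 1 / 0.34612 = 2.889 → round up → 3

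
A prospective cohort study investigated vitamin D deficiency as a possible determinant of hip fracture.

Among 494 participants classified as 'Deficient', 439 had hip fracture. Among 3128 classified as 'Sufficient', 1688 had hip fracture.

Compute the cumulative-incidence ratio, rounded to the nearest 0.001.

1.647

From the description: a = 439, b = 55, c = 1688, d = 1440.
Risk in exposed = 439/494 = 0.88866; risk in unexposed = 1688/3128 = 0.53964.
RR = 0.88866 / 0.53964 = 1.64677
The risk among the exposed is 1.65 times that among the unexposed.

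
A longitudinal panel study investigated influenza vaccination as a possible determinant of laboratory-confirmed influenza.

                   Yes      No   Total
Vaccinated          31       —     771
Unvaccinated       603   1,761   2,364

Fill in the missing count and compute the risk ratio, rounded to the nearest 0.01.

The missing cell is in the exposed row: 771 − 31 = 740.
So a = 31, b = 740, c = 603, d = 1761.
RR = [a/(a+b)] / [c/(c+d)] = (31/771) / (603/2364) = 0.04021/0.25508 = 0.15763

0.16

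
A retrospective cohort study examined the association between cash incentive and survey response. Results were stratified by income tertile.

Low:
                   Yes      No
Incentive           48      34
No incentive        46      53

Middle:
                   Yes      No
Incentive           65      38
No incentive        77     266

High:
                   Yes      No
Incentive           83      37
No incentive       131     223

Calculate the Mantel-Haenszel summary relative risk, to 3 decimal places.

1.926

RR_MH = Σ(aᵢ·n₀ᵢ/nᵢ) / Σ(cᵢ·n₁ᵢ/nᵢ), with n₁ᵢ = aᵢ+bᵢ (exposed), n₀ᵢ = cᵢ+dᵢ (unexposed), nᵢ = n₁ᵢ+n₀ᵢ.
Stratum 1 (Low): n₁ = 82, n₀ = 99, n = 181; a·n₀/n = 48·99/181 = 26.2541; c·n₁/n = 46·82/181 = 20.8398
Stratum 2 (Middle): n₁ = 103, n₀ = 343, n = 446; a·n₀/n = 65·343/446 = 49.9888; c·n₁/n = 77·103/446 = 17.7825
Stratum 3 (High): n₁ = 120, n₀ = 354, n = 474; a·n₀/n = 83·354/474 = 61.9873; c·n₁/n = 131·120/474 = 33.1646
RR_MH = (26.2541 + 49.9888 + 61.9873) / (20.8398 + 17.7825 + 33.1646) = 138.2303 / 71.7868 = 1.92557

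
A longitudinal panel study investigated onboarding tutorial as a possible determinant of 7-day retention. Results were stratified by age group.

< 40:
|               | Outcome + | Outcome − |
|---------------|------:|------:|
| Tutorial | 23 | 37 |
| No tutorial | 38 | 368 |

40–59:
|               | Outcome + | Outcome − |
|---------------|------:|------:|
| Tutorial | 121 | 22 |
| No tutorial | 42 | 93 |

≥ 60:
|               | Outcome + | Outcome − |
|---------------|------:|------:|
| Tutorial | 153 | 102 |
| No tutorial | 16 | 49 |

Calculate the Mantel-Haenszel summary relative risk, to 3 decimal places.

2.800

RR_MH = Σ(aᵢ·n₀ᵢ/nᵢ) / Σ(cᵢ·n₁ᵢ/nᵢ), with n₁ᵢ = aᵢ+bᵢ (exposed), n₀ᵢ = cᵢ+dᵢ (unexposed), nᵢ = n₁ᵢ+n₀ᵢ.
Stratum 1 (< 40): n₁ = 60, n₀ = 406, n = 466; a·n₀/n = 23·406/466 = 20.0386; c·n₁/n = 38·60/466 = 4.8927
Stratum 2 (40–59): n₁ = 143, n₀ = 135, n = 278; a·n₀/n = 121·135/278 = 58.7590; c·n₁/n = 42·143/278 = 21.6043
Stratum 3 (≥ 60): n₁ = 255, n₀ = 65, n = 320; a·n₀/n = 153·65/320 = 31.0781; c·n₁/n = 16·255/320 = 12.7500
RR_MH = (20.0386 + 58.7590 + 31.0781) / (4.8927 + 21.6043 + 12.7500) = 109.8757 / 39.2470 = 2.79959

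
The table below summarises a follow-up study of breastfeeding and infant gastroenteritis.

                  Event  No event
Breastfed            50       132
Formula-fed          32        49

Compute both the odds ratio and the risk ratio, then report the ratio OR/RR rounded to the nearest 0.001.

0.834

Cells: a = 50, b = 132, c = 32, d = 49.
OR = (50·49)/(132·32) = 2450/4224 = 0.58002
Risk in exposed = 50/182 = 0.27473; risk in unexposed = 32/81 = 0.39506; RR = 0.69540
OR/RR = 0.58002 / 0.69540 = 0.83408
The outcome is not rare, so the OR lies further from 1 than the RR.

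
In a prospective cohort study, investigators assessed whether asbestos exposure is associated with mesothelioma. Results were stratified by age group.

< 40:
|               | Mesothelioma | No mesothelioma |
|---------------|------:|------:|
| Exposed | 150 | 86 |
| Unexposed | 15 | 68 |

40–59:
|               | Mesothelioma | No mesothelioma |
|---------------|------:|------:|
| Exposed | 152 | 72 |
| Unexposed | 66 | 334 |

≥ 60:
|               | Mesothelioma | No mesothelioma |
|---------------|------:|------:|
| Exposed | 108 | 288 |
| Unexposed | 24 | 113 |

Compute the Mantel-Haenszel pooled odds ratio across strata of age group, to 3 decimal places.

5.532

OR_MH = Σ(aᵢdᵢ/nᵢ) / Σ(bᵢcᵢ/nᵢ), where nᵢ is the stratum total.
Stratum 1 (< 40): n = 319; a·d/n = 150·68/319 = 31.9749; b·c/n = 86·15/319 = 4.0439
Stratum 2 (40–59): n = 624; a·d/n = 152·334/624 = 81.3590; b·c/n = 72·66/624 = 7.6154
Stratum 3 (≥ 60): n = 533; a·d/n = 108·113/533 = 22.8968; b·c/n = 288·24/533 = 12.9681
OR_MH = (31.9749 + 81.3590 + 22.8968) / (4.0439 + 7.6154 + 12.9681) = 136.2307 / 24.6274 = 5.53168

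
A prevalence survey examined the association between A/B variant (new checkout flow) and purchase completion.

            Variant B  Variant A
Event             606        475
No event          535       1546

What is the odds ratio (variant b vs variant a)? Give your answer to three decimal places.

Reading the table with exposure as columns: a = 606 (Variant B, case), b = 535 (Variant B, non-case), c = 475 (Variant A, case), d = 1546.
OR = (a·d)/(b·c) = (606 × 1546) / (535 × 475) = 936876 / 254125 = 3.68667
The odds of purchase completion are about 3.69 times as high in the variant b group.

3.687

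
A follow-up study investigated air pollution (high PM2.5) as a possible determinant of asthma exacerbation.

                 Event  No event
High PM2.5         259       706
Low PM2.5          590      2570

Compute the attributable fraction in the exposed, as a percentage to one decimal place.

30.4

Cells: a = 259, b = 706, c = 590, d = 2570.
Risk in exposed = 259/965 = 0.26839; risk in unexposed = 590/3160 = 0.18671.
RR = 0.26839/0.18671 = 1.43750
AR% = (RR − 1)/RR × 100 = (1.43750 − 1)/1.43750 × 100 = 30.4347%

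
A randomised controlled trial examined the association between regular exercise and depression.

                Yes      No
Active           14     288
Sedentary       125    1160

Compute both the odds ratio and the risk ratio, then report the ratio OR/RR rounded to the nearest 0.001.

0.947

Cells: a = 14, b = 288, c = 125, d = 1160.
OR = (14·1160)/(288·125) = 16240/36000 = 0.45111
Risk in exposed = 14/302 = 0.04636; risk in unexposed = 125/1285 = 0.09728; RR = 0.47656
OR/RR = 0.45111 / 0.47656 = 0.94661
The outcome is rare in both groups, so OR ≈ RR (ratio near 1).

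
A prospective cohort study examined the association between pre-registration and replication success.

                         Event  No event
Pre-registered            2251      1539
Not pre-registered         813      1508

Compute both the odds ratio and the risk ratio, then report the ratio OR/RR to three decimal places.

1.600

Cells: a = 2251, b = 1539, c = 813, d = 1508.
OR = (2251·1508)/(1539·813) = 3394508/1251207 = 2.71299
Risk in exposed = 2251/3790 = 0.59393; risk in unexposed = 813/2321 = 0.35028; RR = 1.69559
OR/RR = 2.71299 / 1.69559 = 1.60003
The outcome is not rare, so the OR lies further from 1 than the RR.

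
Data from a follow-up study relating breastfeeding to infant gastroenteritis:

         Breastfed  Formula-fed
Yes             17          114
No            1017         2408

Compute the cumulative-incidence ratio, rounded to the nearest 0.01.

0.36

Reading the table with exposure as columns: a = 17 (Breastfed, case), b = 1017 (Breastfed, non-case), c = 114 (Formula-fed, case), d = 2408.
Risk in exposed = 17/1034 = 0.01644; risk in unexposed = 114/2522 = 0.04520.
RR = 0.01644 / 0.04520 = 0.36372
The risk is 64% lower among the exposed than among the unexposed.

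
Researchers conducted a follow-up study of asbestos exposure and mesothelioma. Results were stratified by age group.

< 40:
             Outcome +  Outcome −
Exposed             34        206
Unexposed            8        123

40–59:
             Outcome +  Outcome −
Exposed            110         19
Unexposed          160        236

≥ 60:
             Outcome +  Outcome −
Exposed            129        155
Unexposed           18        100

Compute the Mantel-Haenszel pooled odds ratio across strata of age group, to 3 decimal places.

OR_MH = Σ(aᵢdᵢ/nᵢ) / Σ(bᵢcᵢ/nᵢ), where nᵢ is the stratum total.
Stratum 1 (< 40): n = 371; a·d/n = 34·123/371 = 11.2722; b·c/n = 206·8/371 = 4.4420
Stratum 2 (40–59): n = 525; a·d/n = 110·236/525 = 49.4476; b·c/n = 19·160/525 = 5.7905
Stratum 3 (≥ 60): n = 402; a·d/n = 129·100/402 = 32.0896; b·c/n = 155·18/402 = 6.9403
OR_MH = (11.2722 + 49.4476 + 32.0896) / (4.4420 + 5.7905 + 6.9403) = 92.8094 / 17.1728 = 5.40444

5.404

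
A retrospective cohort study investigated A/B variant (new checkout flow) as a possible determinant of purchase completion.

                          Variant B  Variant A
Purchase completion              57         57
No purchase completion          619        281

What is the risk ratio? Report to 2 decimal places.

Reading the table with exposure as columns: a = 57 (Variant B, case), b = 619 (Variant B, non-case), c = 57 (Variant A, case), d = 281.
Risk in exposed = 57/676 = 0.08432; risk in unexposed = 57/338 = 0.16864.
RR = 0.08432 / 0.16864 = 0.50000
The risk is 50% lower among the exposed than among the unexposed.

0.50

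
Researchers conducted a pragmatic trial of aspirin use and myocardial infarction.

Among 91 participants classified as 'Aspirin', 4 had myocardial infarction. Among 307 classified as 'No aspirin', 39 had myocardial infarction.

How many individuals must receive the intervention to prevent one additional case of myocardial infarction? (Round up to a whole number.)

Risk in treated group = 4/91 = 0.04396; risk in control = 39/307 = 0.12704.
Absolute risk reduction = 0.12704 − 0.04396 = 0.08308
NNT = 1 / ARR = 1 / 0.08308 = 12.037 → round up → 13

13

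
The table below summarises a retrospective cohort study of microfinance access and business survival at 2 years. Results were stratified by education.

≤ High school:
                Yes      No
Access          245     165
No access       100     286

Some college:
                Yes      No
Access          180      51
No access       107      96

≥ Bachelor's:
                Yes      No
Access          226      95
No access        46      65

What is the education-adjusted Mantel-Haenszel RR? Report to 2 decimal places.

1.83

RR_MH = Σ(aᵢ·n₀ᵢ/nᵢ) / Σ(cᵢ·n₁ᵢ/nᵢ), with n₁ᵢ = aᵢ+bᵢ (exposed), n₀ᵢ = cᵢ+dᵢ (unexposed), nᵢ = n₁ᵢ+n₀ᵢ.
Stratum 1 (≤ High school): n₁ = 410, n₀ = 386, n = 796; a·n₀/n = 245·386/796 = 118.8065; c·n₁/n = 100·410/796 = 51.5075
Stratum 2 (Some college): n₁ = 231, n₀ = 203, n = 434; a·n₀/n = 180·203/434 = 84.1935; c·n₁/n = 107·231/434 = 56.9516
Stratum 3 (≥ Bachelor's): n₁ = 321, n₀ = 111, n = 432; a·n₀/n = 226·111/432 = 58.0694; c·n₁/n = 46·321/432 = 34.1806
RR_MH = (118.8065 + 84.1935 + 58.0694) / (51.5075 + 56.9516 + 34.1806) = 261.0695 / 142.6397 = 1.83027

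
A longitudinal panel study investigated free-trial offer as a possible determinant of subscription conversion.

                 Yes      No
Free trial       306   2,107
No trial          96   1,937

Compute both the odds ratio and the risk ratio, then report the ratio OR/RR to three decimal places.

1.091

Cells: a = 306, b = 2107, c = 96, d = 1937.
OR = (306·1937)/(2107·96) = 592722/202272 = 2.93032
Risk in exposed = 306/2413 = 0.12681; risk in unexposed = 96/2033 = 0.04722; RR = 2.68553
OR/RR = 2.93032 / 2.68553 = 1.09115
The outcome is not rare, so the OR lies further from 1 than the RR.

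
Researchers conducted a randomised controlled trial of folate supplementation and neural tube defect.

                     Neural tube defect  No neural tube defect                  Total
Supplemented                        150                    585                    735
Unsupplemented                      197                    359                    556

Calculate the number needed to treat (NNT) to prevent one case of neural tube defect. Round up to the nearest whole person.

Risk in treated group = 150/735 = 0.20408; risk in control = 197/556 = 0.35432.
Absolute risk reduction = 0.35432 − 0.20408 = 0.15023
NNT = 1 / ARR = 1 / 0.15023 = 6.656 → round up → 7

7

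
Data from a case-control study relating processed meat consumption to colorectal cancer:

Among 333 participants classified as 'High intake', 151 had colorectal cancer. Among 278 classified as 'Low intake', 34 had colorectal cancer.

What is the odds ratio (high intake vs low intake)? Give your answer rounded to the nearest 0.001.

5.954

From the description: a = 151, b = 182, c = 34, d = 244.
OR = (a·d)/(b·c) = (151 × 244) / (182 × 34) = 36844 / 6188 = 5.95410
The odds of colorectal cancer are about 5.95 times as high in the high intake group.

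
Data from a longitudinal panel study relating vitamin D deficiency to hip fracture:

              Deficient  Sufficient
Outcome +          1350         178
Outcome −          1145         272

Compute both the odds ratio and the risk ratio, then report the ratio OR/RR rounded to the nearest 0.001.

Reading the table with exposure as columns: a = 1350 (Deficient, case), b = 1145 (Deficient, non-case), c = 178 (Sufficient, case), d = 272.
OR = (1350·272)/(1145·178) = 367200/203810 = 1.80168
Risk in exposed = 1350/2495 = 0.54108; risk in unexposed = 178/450 = 0.39556; RR = 1.36790
OR/RR = 1.80168 / 1.36790 = 1.31711
The outcome is not rare, so the OR lies further from 1 than the RR.

1.317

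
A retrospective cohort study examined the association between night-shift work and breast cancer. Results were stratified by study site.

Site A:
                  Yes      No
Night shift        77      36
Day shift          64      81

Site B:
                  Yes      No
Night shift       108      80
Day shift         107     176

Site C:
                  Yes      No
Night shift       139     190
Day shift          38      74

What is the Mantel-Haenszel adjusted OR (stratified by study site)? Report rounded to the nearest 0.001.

OR_MH = Σ(aᵢdᵢ/nᵢ) / Σ(bᵢcᵢ/nᵢ), where nᵢ is the stratum total.
Stratum 1 (Site A): n = 258; a·d/n = 77·81/258 = 24.1744; b·c/n = 36·64/258 = 8.9302
Stratum 2 (Site B): n = 471; a·d/n = 108·176/471 = 40.3567; b·c/n = 80·107/471 = 18.1741
Stratum 3 (Site C): n = 441; a·d/n = 139·74/441 = 23.3243; b·c/n = 190·38/441 = 16.3719
OR_MH = (24.1744 + 40.3567 + 23.3243) / (8.9302 + 18.1741 + 16.3719) = 87.8554 / 43.4762 = 2.02077

2.021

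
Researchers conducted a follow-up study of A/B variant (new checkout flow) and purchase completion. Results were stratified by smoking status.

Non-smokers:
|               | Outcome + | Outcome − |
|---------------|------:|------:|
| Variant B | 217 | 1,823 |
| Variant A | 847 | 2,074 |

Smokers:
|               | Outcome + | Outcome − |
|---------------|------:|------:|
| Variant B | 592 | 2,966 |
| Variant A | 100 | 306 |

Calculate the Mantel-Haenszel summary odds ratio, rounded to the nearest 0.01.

OR_MH = Σ(aᵢdᵢ/nᵢ) / Σ(bᵢcᵢ/nᵢ), where nᵢ is the stratum total.
Stratum 1 (Non-smokers): n = 4961; a·d/n = 217·2074/4961 = 90.7192; b·c/n = 1823·847/4961 = 311.2439
Stratum 2 (Smokers): n = 3964; a·d/n = 592·306/3964 = 45.6993; b·c/n = 2966·100/3964 = 74.8234
OR_MH = (90.7192 + 45.6993) / (311.2439 + 74.8234) = 136.4185 / 386.0673 = 0.35335

0.35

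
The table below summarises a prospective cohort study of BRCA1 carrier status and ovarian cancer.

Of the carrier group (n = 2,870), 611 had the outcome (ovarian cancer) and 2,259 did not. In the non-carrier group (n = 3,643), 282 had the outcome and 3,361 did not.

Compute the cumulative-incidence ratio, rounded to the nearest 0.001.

From the description: a = 611, b = 2259, c = 282, d = 3361.
Risk in exposed = 611/2870 = 0.21289; risk in unexposed = 282/3643 = 0.07741.
RR = 0.21289 / 0.07741 = 2.75023
The risk among the exposed is 2.75 times that among the unexposed.

2.750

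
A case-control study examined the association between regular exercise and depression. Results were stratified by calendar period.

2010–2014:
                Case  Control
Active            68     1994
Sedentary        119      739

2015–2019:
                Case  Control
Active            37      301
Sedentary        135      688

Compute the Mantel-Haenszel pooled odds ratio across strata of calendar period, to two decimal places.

OR_MH = Σ(aᵢdᵢ/nᵢ) / Σ(bᵢcᵢ/nᵢ), where nᵢ is the stratum total.
Stratum 1 (2010–2014): n = 2920; a·d/n = 68·739/2920 = 17.2096; b·c/n = 1994·119/2920 = 81.2623
Stratum 2 (2015–2019): n = 1161; a·d/n = 37·688/1161 = 21.9259; b·c/n = 301·135/1161 = 35.0000
OR_MH = (17.2096 + 21.9259) / (81.2623 + 35.0000) = 39.1355 / 116.2623 = 0.33661

0.34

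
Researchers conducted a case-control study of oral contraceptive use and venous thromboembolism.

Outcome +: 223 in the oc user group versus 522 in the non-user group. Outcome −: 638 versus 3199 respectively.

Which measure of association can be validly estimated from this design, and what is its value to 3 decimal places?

2.142

From the description: a = 223, b = 638, c = 522, d = 3199.
This is a case-control study: participants were sampled on outcome status, so risks in the source population cannot be estimated directly — relative risk is not valid here. The odds ratio is the appropriate measure.
OR = (a·d)/(b·c) = (223 × 3199) / (638 × 522) = 713377 / 333036 = 2.14204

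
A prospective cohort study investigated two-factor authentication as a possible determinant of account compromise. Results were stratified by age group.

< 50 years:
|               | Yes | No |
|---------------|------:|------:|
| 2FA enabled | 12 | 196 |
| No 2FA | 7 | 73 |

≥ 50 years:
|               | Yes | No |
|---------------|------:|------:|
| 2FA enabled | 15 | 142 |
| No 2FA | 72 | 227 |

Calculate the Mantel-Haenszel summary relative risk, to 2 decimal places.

0.44

RR_MH = Σ(aᵢ·n₀ᵢ/nᵢ) / Σ(cᵢ·n₁ᵢ/nᵢ), with n₁ᵢ = aᵢ+bᵢ (exposed), n₀ᵢ = cᵢ+dᵢ (unexposed), nᵢ = n₁ᵢ+n₀ᵢ.
Stratum 1 (< 50 years): n₁ = 208, n₀ = 80, n = 288; a·n₀/n = 12·80/288 = 3.3333; c·n₁/n = 7·208/288 = 5.0556
Stratum 2 (≥ 50 years): n₁ = 157, n₀ = 299, n = 456; a·n₀/n = 15·299/456 = 9.8355; c·n₁/n = 72·157/456 = 24.7895
RR_MH = (3.3333 + 9.8355) / (5.0556 + 24.7895) = 13.1689 / 29.8450 = 0.44124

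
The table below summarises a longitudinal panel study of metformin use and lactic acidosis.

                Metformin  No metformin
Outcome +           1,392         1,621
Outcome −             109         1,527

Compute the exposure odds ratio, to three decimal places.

12.030

Reading the table with exposure as columns: a = 1392 (Metformin, case), b = 109 (Metformin, non-case), c = 1621 (No metformin, case), d = 1527.
OR = (a·d)/(b·c) = (1392 × 1527) / (109 × 1621) = 2125584 / 176689 = 12.03009
The odds of lactic acidosis are about 12.03 times as high in the metformin group.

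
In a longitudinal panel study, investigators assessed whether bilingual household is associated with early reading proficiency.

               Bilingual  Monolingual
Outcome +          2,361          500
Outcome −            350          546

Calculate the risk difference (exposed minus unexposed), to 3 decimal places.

Reading the table with exposure as columns: a = 2361 (Bilingual, case), b = 350 (Bilingual, non-case), c = 500 (Monolingual, case), d = 546.
Risk in exposed = 2361/2711 = 0.870896; risk in unexposed = 500/1046 = 0.478011.
Risk difference = 0.870896 − 0.478011 = 0.392885

0.393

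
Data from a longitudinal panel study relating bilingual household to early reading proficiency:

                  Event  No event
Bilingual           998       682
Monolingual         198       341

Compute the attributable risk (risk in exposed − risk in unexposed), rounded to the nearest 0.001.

0.227

Cells: a = 998, b = 682, c = 198, d = 341.
Risk in exposed = 998/1680 = 0.594048; risk in unexposed = 198/539 = 0.367347.
Risk difference = 0.594048 − 0.367347 = 0.226701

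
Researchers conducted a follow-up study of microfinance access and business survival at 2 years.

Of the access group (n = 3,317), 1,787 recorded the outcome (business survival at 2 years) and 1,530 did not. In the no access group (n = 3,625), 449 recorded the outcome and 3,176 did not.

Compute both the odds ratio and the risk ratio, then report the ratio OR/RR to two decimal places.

From the description: a = 1787, b = 1530, c = 449, d = 3176.
OR = (1787·3176)/(1530·449) = 5675512/686970 = 8.26166
Risk in exposed = 1787/3317 = 0.53874; risk in unexposed = 449/3625 = 0.12386; RR = 4.34951
OR/RR = 8.26166 / 4.34951 = 1.89944
The outcome is not rare, so the OR lies further from 1 than the RR.

1.90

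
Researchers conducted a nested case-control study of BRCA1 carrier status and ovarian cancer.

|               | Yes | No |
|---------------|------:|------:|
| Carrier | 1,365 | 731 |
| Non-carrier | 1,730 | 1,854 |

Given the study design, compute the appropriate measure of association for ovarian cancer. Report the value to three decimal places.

Cells: a = 1365, b = 731, c = 1730, d = 1854.
This is a nested case-control study: participants were sampled on outcome status, so risks in the source population cannot be estimated directly — relative risk is not valid here. The odds ratio is the appropriate measure.
OR = (a·d)/(b·c) = (1365 × 1854) / (731 × 1730) = 2530710 / 1264630 = 2.00115

2.001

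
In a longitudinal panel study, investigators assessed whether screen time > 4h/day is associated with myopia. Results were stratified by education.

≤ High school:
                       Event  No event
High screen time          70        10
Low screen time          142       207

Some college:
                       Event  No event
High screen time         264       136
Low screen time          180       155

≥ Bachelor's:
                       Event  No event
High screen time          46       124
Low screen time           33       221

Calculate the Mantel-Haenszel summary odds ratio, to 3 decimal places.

2.452

OR_MH = Σ(aᵢdᵢ/nᵢ) / Σ(bᵢcᵢ/nᵢ), where nᵢ is the stratum total.
Stratum 1 (≤ High school): n = 429; a·d/n = 70·207/429 = 33.7762; b·c/n = 10·142/429 = 3.3100
Stratum 2 (Some college): n = 735; a·d/n = 264·155/735 = 55.6735; b·c/n = 136·180/735 = 33.3061
Stratum 3 (≥ Bachelor's): n = 424; a·d/n = 46·221/424 = 23.9764; b·c/n = 124·33/424 = 9.6509
OR_MH = (33.7762 + 55.6735 + 23.9764) / (3.3100 + 33.3061 + 9.6509) = 113.4261 / 46.2671 = 2.45155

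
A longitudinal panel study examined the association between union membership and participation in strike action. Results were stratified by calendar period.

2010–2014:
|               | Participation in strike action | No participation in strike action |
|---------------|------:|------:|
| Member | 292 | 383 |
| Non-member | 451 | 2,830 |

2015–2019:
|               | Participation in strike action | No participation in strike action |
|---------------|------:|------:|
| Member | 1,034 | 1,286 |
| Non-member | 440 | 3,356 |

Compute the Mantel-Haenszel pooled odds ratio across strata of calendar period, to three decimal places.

5.700

OR_MH = Σ(aᵢdᵢ/nᵢ) / Σ(bᵢcᵢ/nᵢ), where nᵢ is the stratum total.
Stratum 1 (2010–2014): n = 3956; a·d/n = 292·2830/3956 = 208.8878; b·c/n = 383·451/3956 = 43.6635
Stratum 2 (2015–2019): n = 6116; a·d/n = 1034·3356/6116 = 567.3813; b·c/n = 1286·440/6116 = 92.5180
OR_MH = (208.8878 + 567.3813) / (43.6635 + 92.5180) = 776.2691 / 136.1815 = 5.70025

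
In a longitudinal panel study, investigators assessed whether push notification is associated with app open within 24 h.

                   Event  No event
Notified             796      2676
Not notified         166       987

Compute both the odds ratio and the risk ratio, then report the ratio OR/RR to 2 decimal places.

Cells: a = 796, b = 2676, c = 166, d = 987.
OR = (796·987)/(2676·166) = 785652/444216 = 1.76863
Risk in exposed = 796/3472 = 0.22926; risk in unexposed = 166/1153 = 0.14397; RR = 1.59241
OR/RR = 1.76863 / 1.59241 = 1.11066
The outcome is not rare, so the OR lies further from 1 than the RR.

1.11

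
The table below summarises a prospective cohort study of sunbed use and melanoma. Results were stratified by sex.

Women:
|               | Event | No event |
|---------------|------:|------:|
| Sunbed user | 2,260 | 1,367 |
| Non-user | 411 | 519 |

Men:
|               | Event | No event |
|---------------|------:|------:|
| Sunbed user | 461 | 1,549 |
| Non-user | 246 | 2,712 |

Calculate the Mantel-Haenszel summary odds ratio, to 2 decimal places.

2.55

OR_MH = Σ(aᵢdᵢ/nᵢ) / Σ(bᵢcᵢ/nᵢ), where nᵢ is the stratum total.
Stratum 1 (Women): n = 4557; a·d/n = 2260·519/4557 = 257.3930; b·c/n = 1367·411/4557 = 123.2910
Stratum 2 (Men): n = 4968; a·d/n = 461·2712/4968 = 251.6570; b·c/n = 1549·246/4968 = 76.7017
OR_MH = (257.3930 + 251.6570) / (123.2910 + 76.7017) = 509.0500 / 199.9927 = 2.54534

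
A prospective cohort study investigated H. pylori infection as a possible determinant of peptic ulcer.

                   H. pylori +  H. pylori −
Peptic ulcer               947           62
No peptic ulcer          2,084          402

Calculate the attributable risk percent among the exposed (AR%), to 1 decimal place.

Reading the table with exposure as columns: a = 947 (H. pylori +, case), b = 2084 (H. pylori +, non-case), c = 62 (H. pylori −, case), d = 402.
Risk in exposed = 947/3031 = 0.31244; risk in unexposed = 62/464 = 0.13362.
RR = 0.31244/0.13362 = 2.33825
AR% = (RR − 1)/RR × 100 = (2.33825 − 1)/2.33825 × 100 = 57.2329%

57.2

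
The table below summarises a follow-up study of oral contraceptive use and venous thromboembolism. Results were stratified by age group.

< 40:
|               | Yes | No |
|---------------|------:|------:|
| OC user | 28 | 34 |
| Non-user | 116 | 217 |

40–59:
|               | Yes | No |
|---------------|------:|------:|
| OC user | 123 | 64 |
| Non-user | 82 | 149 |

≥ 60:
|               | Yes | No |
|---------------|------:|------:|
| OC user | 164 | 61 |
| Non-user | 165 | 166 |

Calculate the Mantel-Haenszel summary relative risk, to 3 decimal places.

1.555

RR_MH = Σ(aᵢ·n₀ᵢ/nᵢ) / Σ(cᵢ·n₁ᵢ/nᵢ), with n₁ᵢ = aᵢ+bᵢ (exposed), n₀ᵢ = cᵢ+dᵢ (unexposed), nᵢ = n₁ᵢ+n₀ᵢ.
Stratum 1 (< 40): n₁ = 62, n₀ = 333, n = 395; a·n₀/n = 28·333/395 = 23.6051; c·n₁/n = 116·62/395 = 18.2076
Stratum 2 (40–59): n₁ = 187, n₀ = 231, n = 418; a·n₀/n = 123·231/418 = 67.9737; c·n₁/n = 82·187/418 = 36.6842
Stratum 3 (≥ 60): n₁ = 225, n₀ = 331, n = 556; a·n₀/n = 164·331/556 = 97.6331; c·n₁/n = 165·225/556 = 66.7716
RR_MH = (23.6051 + 67.9737 + 97.6331) / (18.2076 + 36.6842 + 66.7716) = 189.2118 / 121.6634 = 1.55521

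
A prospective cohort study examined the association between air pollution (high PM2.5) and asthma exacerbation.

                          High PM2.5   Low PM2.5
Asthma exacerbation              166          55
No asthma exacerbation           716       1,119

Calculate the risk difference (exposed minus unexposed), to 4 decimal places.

Reading the table with exposure as columns: a = 166 (High PM2.5, case), b = 716 (High PM2.5, non-case), c = 55 (Low PM2.5, case), d = 1119.
Risk in exposed = 166/882 = 0.188209; risk in unexposed = 55/1174 = 0.046848.
Risk difference = 0.188209 − 0.046848 = 0.141360

0.1414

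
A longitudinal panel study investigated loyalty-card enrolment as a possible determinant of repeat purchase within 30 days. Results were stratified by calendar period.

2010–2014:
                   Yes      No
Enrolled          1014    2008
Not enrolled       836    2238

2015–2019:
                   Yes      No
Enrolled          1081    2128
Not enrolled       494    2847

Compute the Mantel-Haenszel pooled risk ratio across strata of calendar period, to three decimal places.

RR_MH = Σ(aᵢ·n₀ᵢ/nᵢ) / Σ(cᵢ·n₁ᵢ/nᵢ), with n₁ᵢ = aᵢ+bᵢ (exposed), n₀ᵢ = cᵢ+dᵢ (unexposed), nᵢ = n₁ᵢ+n₀ᵢ.
Stratum 1 (2010–2014): n₁ = 3022, n₀ = 3074, n = 6096; a·n₀/n = 1014·3074/6096 = 511.3248; c·n₁/n = 836·3022/6096 = 414.4344
Stratum 2 (2015–2019): n₁ = 3209, n₀ = 3341, n = 6550; a·n₀/n = 1081·3341/6550 = 551.3925; c·n₁/n = 494·3209/6550 = 242.0223
RR_MH = (511.3248 + 551.3925) / (414.4344 + 242.0223) = 1062.7173 / 656.4567 = 1.61887

1.619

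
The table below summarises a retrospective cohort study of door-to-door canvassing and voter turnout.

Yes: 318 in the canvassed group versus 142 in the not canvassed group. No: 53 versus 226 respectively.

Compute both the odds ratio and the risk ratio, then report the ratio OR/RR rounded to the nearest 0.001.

4.299

From the description: a = 318, b = 53, c = 142, d = 226.
OR = (318·226)/(53·142) = 71868/7526 = 9.54930
Risk in exposed = 318/371 = 0.85714; risk in unexposed = 142/368 = 0.38587; RR = 2.22133
OR/RR = 9.54930 / 2.22133 = 4.29891
The outcome is not rare, so the OR lies further from 1 than the RR.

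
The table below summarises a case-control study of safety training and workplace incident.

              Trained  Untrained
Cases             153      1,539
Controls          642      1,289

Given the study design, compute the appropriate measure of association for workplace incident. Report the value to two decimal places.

Reading the table with exposure as columns: a = 153 (Trained, case), b = 642 (Trained, non-case), c = 1539 (Untrained, case), d = 1289.
This is a case-control study: participants were sampled on outcome status, so risks in the source population cannot be estimated directly — relative risk is not valid here. The odds ratio is the appropriate measure.
OR = (a·d)/(b·c) = (153 × 1289) / (642 × 1539) = 197217 / 988038 = 0.19960

0.20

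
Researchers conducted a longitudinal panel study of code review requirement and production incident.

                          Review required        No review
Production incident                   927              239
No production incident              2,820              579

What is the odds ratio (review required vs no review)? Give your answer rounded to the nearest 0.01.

0.80

Reading the table with exposure as columns: a = 927 (Review required, case), b = 2820 (Review required, non-case), c = 239 (No review, case), d = 579.
OR = (a·d)/(b·c) = (927 × 579) / (2820 × 239) = 536733 / 673980 = 0.79636
Exposure is associated with lower odds of production incident (OR = 0.80 < 1).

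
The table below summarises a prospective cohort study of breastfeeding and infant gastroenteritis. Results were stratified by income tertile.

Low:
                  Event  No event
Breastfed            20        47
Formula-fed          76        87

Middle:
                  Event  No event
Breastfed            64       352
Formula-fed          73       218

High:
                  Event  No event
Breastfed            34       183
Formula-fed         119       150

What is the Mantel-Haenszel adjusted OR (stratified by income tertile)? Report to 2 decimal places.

OR_MH = Σ(aᵢdᵢ/nᵢ) / Σ(bᵢcᵢ/nᵢ), where nᵢ is the stratum total.
Stratum 1 (Low): n = 230; a·d/n = 20·87/230 = 7.5652; b·c/n = 47·76/230 = 15.5304
Stratum 2 (Middle): n = 707; a·d/n = 64·218/707 = 19.7341; b·c/n = 352·73/707 = 36.3451
Stratum 3 (High): n = 486; a·d/n = 34·150/486 = 10.4938; b·c/n = 183·119/486 = 44.8086
OR_MH = (7.5652 + 19.7341 + 10.4938) / (15.5304 + 36.3451 + 44.8086) = 37.7931 / 96.6842 = 0.39089

0.39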